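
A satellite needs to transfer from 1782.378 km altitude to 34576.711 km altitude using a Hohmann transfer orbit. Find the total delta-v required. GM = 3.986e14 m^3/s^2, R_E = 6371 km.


r1 = 8153.3780 km = 8.153378e+06 m
r2 = 40947.7110 km = 4.0947711e+07 m
dv1 = sqrt(mu/r1)*(sqrt(2*r2/(r1+r2)) - 1) = 2037.9494 m/s
dv2 = sqrt(mu/r2)*(1 - sqrt(2*r1/(r1+r2))) = 1321.9847 m/s
total dv = |dv1| + |dv2| = 2037.9494 + 1321.9847 = 3359.9341 m/s = 3.3599 km/s

3.3599 km/s


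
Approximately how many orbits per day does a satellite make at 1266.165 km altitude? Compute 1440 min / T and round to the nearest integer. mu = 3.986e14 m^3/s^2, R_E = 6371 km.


r = 7.637165e+06 m
T = 2*pi*sqrt(r^3/mu) = 6642.1623 s = 110.7027 min
revs/day = 1440 / 110.7027 = 13.0078
Rounded: 13 revolutions per day

13 revolutions per day


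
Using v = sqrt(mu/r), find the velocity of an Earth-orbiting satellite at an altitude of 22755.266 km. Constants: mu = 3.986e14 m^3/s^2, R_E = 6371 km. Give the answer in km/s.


r = R_E + alt = 6371.0 + 22755.266 = 29126.2660 km = 2.9126266e+07 m
v = sqrt(mu/r) = sqrt(3.986e14 / 2.9126266e+07) = 3699.3570 m/s = 3.6994 km/s

3.6994 km/s


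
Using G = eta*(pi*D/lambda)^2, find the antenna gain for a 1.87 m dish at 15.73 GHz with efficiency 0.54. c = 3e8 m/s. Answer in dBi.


lambda = c/f = 3e8 / 1.573e+10 = 0.01907184 m
G = eta*(pi*D/lambda)^2 = 0.54*(pi*1.87/0.01907184)^2
G = 51237.9392 (linear)
G = 10*log10(51237.9392) = 47.0959 dBi

47.0959 dBi


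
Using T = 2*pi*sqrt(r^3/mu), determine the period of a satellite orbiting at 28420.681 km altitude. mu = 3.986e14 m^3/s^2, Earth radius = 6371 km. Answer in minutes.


r = 34791.6810 km = 3.4791681e+07 m
T = 2*pi*sqrt(r^3/mu) = 2*pi*sqrt(4.2113975e+22 / 3.986e14)
T = 64583.9109 s = 1076.3985 min

1076.3985 minutes


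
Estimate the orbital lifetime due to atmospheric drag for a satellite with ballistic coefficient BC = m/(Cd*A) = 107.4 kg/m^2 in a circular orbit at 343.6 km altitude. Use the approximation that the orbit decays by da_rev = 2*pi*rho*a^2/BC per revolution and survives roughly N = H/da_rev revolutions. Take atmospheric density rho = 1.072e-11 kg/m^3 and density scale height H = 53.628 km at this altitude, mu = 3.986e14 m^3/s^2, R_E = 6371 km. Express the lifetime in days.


a = R_E + alt = 6714.6000 km = 6.7146e+06 m
da_rev = 2*pi*rho*a^2/BC = 2*pi*1.072e-11*(6.7146e+06)^2/107.4 = 28.275524 m per revolution
N = H/da_rev = 53628.0000 m / 28.275524 m = 1896.6227 revolutions
P = 2*pi*sqrt(a^3/mu) = 5475.7226 s
lifetime = N*P = 1896.6227 * 5475.7226 = 1.038538e+07 s = 120.2012 days

120.2012 days


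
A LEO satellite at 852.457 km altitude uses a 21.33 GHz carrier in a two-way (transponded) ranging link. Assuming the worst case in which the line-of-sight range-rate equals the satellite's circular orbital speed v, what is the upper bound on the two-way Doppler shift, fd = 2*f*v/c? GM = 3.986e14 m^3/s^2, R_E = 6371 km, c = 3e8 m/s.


r = 7.223457e+06 m
v = sqrt(mu/r) = 7428.4140 m/s (worst-case radial velocity)
f = 21.33 GHz = 2.133e+10 Hz
fd = 2*f*v/c = 2*2.133e+10*7428.4140/3.0e+08
fd = 1.0563205e+06 Hz

1.0563e+06 Hz


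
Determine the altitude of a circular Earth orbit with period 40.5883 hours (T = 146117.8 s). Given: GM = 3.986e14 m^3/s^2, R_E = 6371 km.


T = 146117.8 s
r = (mu*T^2/(4*pi^2))^(1/3) = (3.986e14 * 146117.8^2 / (4*pi^2))^(1/3)
r = 5.9959951e+07 m = 59959.9510 km
alt = r - R_E = 59959.9510 - 6371 = 53588.9510 km

53588.9510 km


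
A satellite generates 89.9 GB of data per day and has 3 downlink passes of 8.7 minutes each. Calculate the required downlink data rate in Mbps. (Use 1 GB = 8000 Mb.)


total contact time = 3 * 8.7 * 60 = 1566.0000 s
data = 89.9 GB = 719200.0000 Mb
rate = 719200.0000 / 1566.0000 = 459.2593 Mbps

459.2593 Mbps


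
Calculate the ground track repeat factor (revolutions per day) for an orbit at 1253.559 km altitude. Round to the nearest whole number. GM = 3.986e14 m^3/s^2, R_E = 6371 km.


r = 7.624559e+06 m
T = 2*pi*sqrt(r^3/mu) = 6625.7236 s = 110.4287 min
revs/day = 1440 / 110.4287 = 13.0401
Rounded: 13 revolutions per day

13 revolutions per day


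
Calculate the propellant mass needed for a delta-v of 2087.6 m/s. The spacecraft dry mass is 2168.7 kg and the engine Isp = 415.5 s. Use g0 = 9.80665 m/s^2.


ve = Isp * g0 = 415.5 * 9.80665 = 4074.663075 m/s
mass ratio = exp(dv/ve) = exp(2087.6/4074.663075) = 1.66918726
m_prop = m_dry * (mr - 1) = 2168.7 * (1.66918726 - 1)
m_prop = 1451.2664 kg

1451.2664 kg


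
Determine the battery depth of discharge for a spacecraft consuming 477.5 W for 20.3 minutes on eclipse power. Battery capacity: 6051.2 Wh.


E_used = P * t / 60 = 477.5 * 20.3 / 60 = 161.5542 Wh
DOD = E_used / E_total * 100 = 161.5542 / 6051.2 * 100
DOD = 2.6698 %

2.6698 %


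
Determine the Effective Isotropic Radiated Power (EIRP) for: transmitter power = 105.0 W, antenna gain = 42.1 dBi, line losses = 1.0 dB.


Pt = 105.0 W = 20.2119 dBW
EIRP = Pt_dBW + Gt - losses = 20.2119 + 42.1 - 1.0 = 61.3119 dBW

61.3119 dBW


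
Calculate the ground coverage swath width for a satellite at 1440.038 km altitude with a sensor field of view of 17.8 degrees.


FOV = 17.8 deg = 0.3106686 rad
swath = 2 * alt * tan(FOV/2) = 2 * 1440.038 * tan(0.1553343)
swath = 2 * 1440.038 * 0.1565958
swath = 451.0079 km

451.0079 km


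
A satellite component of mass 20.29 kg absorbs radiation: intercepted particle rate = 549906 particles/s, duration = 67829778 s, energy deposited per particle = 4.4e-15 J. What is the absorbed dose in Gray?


Total energy deposited = rate * time * E_per
  = 549906 * 67829778 * 4.4e-15 = 0.16412 J
Dose = E_total / mass = 0.16412 / 20.29
Dose = 0.008088714 Gy

0.0081 Gy


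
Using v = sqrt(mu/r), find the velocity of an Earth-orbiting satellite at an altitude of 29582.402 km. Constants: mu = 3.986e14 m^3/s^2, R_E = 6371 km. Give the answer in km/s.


r = R_E + alt = 6371.0 + 29582.402 = 35953.4020 km = 3.5953402e+07 m
v = sqrt(mu/r) = sqrt(3.986e14 / 3.5953402e+07) = 3329.6505 m/s = 3.3297 km/s

3.3297 km/s


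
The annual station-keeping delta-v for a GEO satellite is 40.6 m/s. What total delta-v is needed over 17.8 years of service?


dV = rate * years = 40.6 * 17.8
dV = 722.6800 m/s

722.6800 m/s


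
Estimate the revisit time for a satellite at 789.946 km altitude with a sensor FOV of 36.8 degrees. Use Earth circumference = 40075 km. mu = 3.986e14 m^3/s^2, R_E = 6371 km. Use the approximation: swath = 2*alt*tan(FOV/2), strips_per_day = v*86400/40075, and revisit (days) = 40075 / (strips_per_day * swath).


swath = 2*789.946*tan(0.3211406) = 525.5601 km
v = sqrt(mu/r) = 7460.7665 m/s = 7.4608 km/s
strips/day = v*86400/40075 = 7.4608*86400/40075 = 16.0851
coverage/day = strips * swath = 16.0851 * 525.5601 = 8453.6850 km
revisit = 40075 / 8453.6850 = 4.7405 days

4.7405 days


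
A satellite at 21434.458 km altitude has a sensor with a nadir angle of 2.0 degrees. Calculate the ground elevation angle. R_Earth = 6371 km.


r = R_E + alt = 27805.4580 km
Law of sines in the satellite / Earth-center / ground-point triangle:
  sin(nadir)/R_E = sin(90 + el)/r  =>  cos(el) = (r/R_E)*sin(nadir)
cos(el) = (27805.4580 / 6371.0000) * sin(2.0 deg) = 0.1523146
el = arccos(0.1523146) = 81.2389 deg
(Earth-central angle = 90 - nadir - el = 6.7611 deg)

81.2389 degrees


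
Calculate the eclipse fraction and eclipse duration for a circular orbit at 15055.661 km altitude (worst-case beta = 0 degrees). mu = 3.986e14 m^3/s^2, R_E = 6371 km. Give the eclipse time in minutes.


r = 21426.6610 km
T = 520.2256 min
Eclipse fraction = arcsin(R_E/r)/pi = arcsin(6371.0000/21426.6610)/pi
= arcsin(0.2973398)/pi = 0.09609943
Eclipse duration = 0.09609943 * 520.2256 = 49.9934 min

49.9934 minutes


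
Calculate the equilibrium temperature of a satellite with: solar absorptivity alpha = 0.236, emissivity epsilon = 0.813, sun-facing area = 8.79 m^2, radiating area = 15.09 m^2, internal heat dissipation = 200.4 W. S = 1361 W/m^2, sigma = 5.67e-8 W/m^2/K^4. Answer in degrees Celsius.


Numerator = alpha*S*A_sun + Q_int = 0.236*1361*8.79 + 200.4 = 3023.7128 W
Denominator = eps*sigma*A_rad = 0.813*5.67e-8*15.09 = 6.9560524e-07 W/K^4
T^4 = 4.3468805e+09 K^4
T = 256.7701 K = -16.3799 C

-16.3799 degrees Celsius


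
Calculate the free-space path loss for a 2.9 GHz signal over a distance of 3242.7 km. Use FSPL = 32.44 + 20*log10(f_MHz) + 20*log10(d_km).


f = 2.9 GHz = 2900.0000 MHz
d = 3242.7 km
FSPL = 32.44 + 20*log10(2900.0000) + 20*log10(3242.7)
FSPL = 32.44 + 69.2480 + 70.2181
FSPL = 171.9061 dB

171.9061 dB


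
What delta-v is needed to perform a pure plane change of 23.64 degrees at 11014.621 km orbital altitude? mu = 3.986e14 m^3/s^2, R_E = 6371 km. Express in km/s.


r = 17385.6210 km = 1.7385621e+07 m
V = sqrt(mu/r) = 4788.2139 m/s
di = 23.64 deg = 0.4125958 rad
dV = 2*V*sin(di/2) = 2*4788.2139*sin(0.2062979)
dV = 1961.6137 m/s = 1.9616 km/s

1.9616 km/s


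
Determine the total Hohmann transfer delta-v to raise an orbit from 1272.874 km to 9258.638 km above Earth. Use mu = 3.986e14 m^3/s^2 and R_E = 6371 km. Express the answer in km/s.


r1 = 7643.8740 km = 7.643874e+06 m
r2 = 15629.6380 km = 1.5629638e+07 m
dv1 = sqrt(mu/r1)*(sqrt(2*r2/(r1+r2)) - 1) = 1147.6968 m/s
dv2 = sqrt(mu/r2)*(1 - sqrt(2*r1/(r1+r2))) = 957.0964 m/s
total dv = |dv1| + |dv2| = 1147.6968 + 957.0964 = 2104.7932 m/s = 2.1048 km/s

2.1048 km/s


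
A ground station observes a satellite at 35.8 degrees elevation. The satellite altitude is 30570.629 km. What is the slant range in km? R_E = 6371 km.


h = 30570.629 km, el = 35.8 deg
d = -R_E*sin(el) + sqrt((R_E*sin(el))^2 + 2*R_E*h + h^2)
d = -6371.0000*sin(0.6248279) + sqrt((6371.0000*0.5849577)^2 + 2*6371.0000*30570.629 + 30570.629^2)
d = 32851.6859 km

32851.6859 km


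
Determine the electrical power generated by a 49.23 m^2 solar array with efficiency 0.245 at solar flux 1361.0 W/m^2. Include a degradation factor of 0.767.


P = area * eta * S * degradation
P = 49.23 * 0.245 * 1361.0 * 0.767
P = 12590.6865 W

12590.6865 W


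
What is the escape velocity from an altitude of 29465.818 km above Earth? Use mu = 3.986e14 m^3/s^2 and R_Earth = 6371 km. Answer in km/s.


r = 6371.0 + 29465.818 = 35836.8180 km = 3.5836818e+07 m
v_esc = sqrt(2*mu/r) = sqrt(2*3.986e14 / 3.5836818e+07)
v_esc = 4716.4901 m/s = 4.7165 km/s

4.7165 km/s


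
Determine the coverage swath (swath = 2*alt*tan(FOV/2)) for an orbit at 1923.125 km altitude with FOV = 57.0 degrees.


FOV = 57.0 deg = 0.9948377 rad
swath = 2 * alt * tan(FOV/2) = 2 * 1923.125 * tan(0.4974188)
swath = 2 * 1923.125 * 0.5429557
swath = 2088.3434 km

2088.3434 km


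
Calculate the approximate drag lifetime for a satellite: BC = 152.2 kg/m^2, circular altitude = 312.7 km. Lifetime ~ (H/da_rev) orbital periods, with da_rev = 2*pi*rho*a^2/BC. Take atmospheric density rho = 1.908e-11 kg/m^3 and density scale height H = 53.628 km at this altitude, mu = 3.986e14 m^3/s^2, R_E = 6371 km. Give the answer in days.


a = R_E + alt = 6683.7000 km = 6.6837e+06 m
da_rev = 2*pi*rho*a^2/BC = 2*pi*1.908e-11*(6.6837e+06)^2/152.2 = 35.186614 m per revolution
N = H/da_rev = 53628.0000 m / 35.186614 m = 1524.1023 revolutions
P = 2*pi*sqrt(a^3/mu) = 5437.9679 s
lifetime = N*P = 1524.1023 * 5437.9679 = 8.2880194e+06 s = 95.9262 days

95.9262 days


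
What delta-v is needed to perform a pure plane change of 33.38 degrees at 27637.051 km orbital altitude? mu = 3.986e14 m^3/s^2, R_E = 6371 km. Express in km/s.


r = 34008.0510 km = 3.4008051e+07 m
V = sqrt(mu/r) = 3423.5587 m/s
di = 33.38 deg = 0.5825909 rad
dV = 2*V*sin(di/2) = 2*3423.5587*sin(0.2912955)
dV = 1966.4465 m/s = 1.9664 km/s

1.9664 km/s


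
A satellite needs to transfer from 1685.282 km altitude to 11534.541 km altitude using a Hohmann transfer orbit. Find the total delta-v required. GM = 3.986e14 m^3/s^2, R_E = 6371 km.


r1 = 8056.2820 km = 8.056282e+06 m
r2 = 17905.5410 km = 1.7905541e+07 m
dv1 = sqrt(mu/r1)*(sqrt(2*r2/(r1+r2)) - 1) = 1227.2038 m/s
dv2 = sqrt(mu/r2)*(1 - sqrt(2*r1/(r1+r2))) = 1001.2094 m/s
total dv = |dv1| + |dv2| = 1227.2038 + 1001.2094 = 2228.4132 m/s = 2.2284 km/s

2.2284 km/s


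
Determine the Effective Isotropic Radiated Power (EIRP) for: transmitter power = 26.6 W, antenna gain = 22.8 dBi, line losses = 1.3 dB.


Pt = 26.6 W = 14.2488 dBW
EIRP = Pt_dBW + Gt - losses = 14.2488 + 22.8 - 1.3 = 35.7488 dBW

35.7488 dBW


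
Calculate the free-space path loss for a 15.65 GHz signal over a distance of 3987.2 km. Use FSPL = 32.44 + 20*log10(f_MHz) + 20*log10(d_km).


f = 15.65 GHz = 15650.0000 MHz
d = 3987.2 km
FSPL = 32.44 + 20*log10(15650.0000) + 20*log10(3987.2)
FSPL = 32.44 + 83.8903 + 72.0134
FSPL = 188.3436 dB

188.3436 dB


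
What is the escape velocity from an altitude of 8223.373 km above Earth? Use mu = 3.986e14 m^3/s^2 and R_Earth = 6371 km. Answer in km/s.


r = 6371.0 + 8223.373 = 14594.3730 km = 1.4594373e+07 m
v_esc = sqrt(2*mu/r) = sqrt(2*3.986e14 / 1.4594373e+07)
v_esc = 7390.7910 m/s = 7.3908 km/s

7.3908 km/s


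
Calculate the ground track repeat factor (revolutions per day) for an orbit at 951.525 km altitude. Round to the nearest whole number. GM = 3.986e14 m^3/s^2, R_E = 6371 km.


r = 7.322525e+06 m
T = 2*pi*sqrt(r^3/mu) = 6235.9484 s = 103.9325 min
revs/day = 1440 / 103.9325 = 13.8551
Rounded: 14 revolutions per day

14 revolutions per day


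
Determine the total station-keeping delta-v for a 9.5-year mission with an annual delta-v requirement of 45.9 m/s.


dV = rate * years = 45.9 * 9.5
dV = 436.0500 m/s

436.0500 m/s


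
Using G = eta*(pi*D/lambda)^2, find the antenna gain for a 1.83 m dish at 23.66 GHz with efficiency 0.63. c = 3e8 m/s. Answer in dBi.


lambda = c/f = 3e8 / 2.366e+10 = 0.01267963 m
G = eta*(pi*D/lambda)^2 = 0.63*(pi*1.83/0.01267963)^2
G = 129517.7960 (linear)
G = 10*log10(129517.7960) = 51.1233 dBi

51.1233 dBi


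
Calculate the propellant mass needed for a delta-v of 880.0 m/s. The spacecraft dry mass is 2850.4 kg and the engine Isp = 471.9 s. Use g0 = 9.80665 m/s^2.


ve = Isp * g0 = 471.9 * 9.80665 = 4627.758135 m/s
mass ratio = exp(dv/ve) = exp(880.0/4627.758135) = 1.20943931
m_prop = m_dry * (mr - 1) = 2850.4 * (1.20943931 - 1)
m_prop = 596.9858 kg

596.9858 kg


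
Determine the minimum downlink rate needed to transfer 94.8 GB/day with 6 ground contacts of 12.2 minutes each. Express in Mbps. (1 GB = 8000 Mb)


total contact time = 6 * 12.2 * 60 = 4392.0000 s
data = 94.8 GB = 758400.0000 Mb
rate = 758400.0000 / 4392.0000 = 172.6776 Mbps

172.6776 Mbps


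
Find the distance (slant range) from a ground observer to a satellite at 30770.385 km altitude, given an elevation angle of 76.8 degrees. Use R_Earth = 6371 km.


h = 30770.385 km, el = 76.8 deg
d = -R_E*sin(el) + sqrt((R_E*sin(el))^2 + 2*R_E*h + h^2)
d = -6371.0000*sin(1.3404) + sqrt((6371.0000*0.9735789)^2 + 2*6371.0000*30770.385 + 30770.385^2)
d = 30910.2102 km

30910.2102 km


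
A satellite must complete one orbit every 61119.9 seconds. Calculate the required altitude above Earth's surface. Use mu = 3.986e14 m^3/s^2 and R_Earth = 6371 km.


T = 61119.9 s
r = (mu*T^2/(4*pi^2))^(1/3) = (3.986e14 * 61119.9^2 / (4*pi^2))^(1/3)
r = 3.3536233e+07 m = 33536.2328 km
alt = r - R_E = 33536.2328 - 6371 = 27165.2328 km

27165.2328 km


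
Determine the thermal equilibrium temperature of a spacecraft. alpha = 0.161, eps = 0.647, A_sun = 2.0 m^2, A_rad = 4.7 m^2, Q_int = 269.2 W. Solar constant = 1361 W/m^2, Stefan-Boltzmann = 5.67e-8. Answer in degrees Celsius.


Numerator = alpha*S*A_sun + Q_int = 0.161*1361*2.0 + 269.2 = 707.4420 W
Denominator = eps*sigma*A_rad = 0.647*5.67e-8*4.7 = 1.7241903e-07 W/K^4
T^4 = 4.103039e+09 K^4
T = 253.0908 K = -20.0592 C

-20.0592 degrees Celsius


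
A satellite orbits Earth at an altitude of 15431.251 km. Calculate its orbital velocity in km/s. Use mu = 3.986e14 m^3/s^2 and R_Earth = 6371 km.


r = R_E + alt = 6371.0 + 15431.251 = 21802.2510 km = 2.1802251e+07 m
v = sqrt(mu/r) = sqrt(3.986e14 / 2.1802251e+07) = 4275.8059 m/s = 4.2758 km/s

4.2758 km/s


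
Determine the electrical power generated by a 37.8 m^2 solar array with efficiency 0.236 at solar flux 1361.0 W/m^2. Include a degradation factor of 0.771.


P = area * eta * S * degradation
P = 37.8 * 0.236 * 1361.0 * 0.771
P = 9360.8720 W

9360.8720 W


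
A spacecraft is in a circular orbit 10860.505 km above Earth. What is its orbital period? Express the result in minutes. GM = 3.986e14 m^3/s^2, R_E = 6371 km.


r = 17231.5050 km = 1.7231505e+07 m
T = 2*pi*sqrt(r^3/mu) = 2*pi*sqrt(5.1164606e+21 / 3.986e14)
T = 22511.0647 s = 375.1844 min

375.1844 minutes


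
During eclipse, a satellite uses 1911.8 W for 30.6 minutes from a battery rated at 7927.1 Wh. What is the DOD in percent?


E_used = P * t / 60 = 1911.8 * 30.6 / 60 = 975.0180 Wh
DOD = E_used / E_total * 100 = 975.0180 / 7927.1 * 100
DOD = 12.2998 %

12.2998 %


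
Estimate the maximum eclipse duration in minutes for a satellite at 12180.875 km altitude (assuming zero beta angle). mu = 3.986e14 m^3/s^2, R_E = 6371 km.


r = 18551.8750 km
T = 419.1232 min
Eclipse fraction = arcsin(R_E/r)/pi = arcsin(6371.0000/18551.8750)/pi
= arcsin(0.3434154)/pi = 0.1115839
Eclipse duration = 0.1115839 * 419.1232 = 46.7674 min

46.7674 minutes


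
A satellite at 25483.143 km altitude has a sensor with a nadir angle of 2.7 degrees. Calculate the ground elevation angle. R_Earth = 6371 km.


r = R_E + alt = 31854.1430 km
Law of sines in the satellite / Earth-center / ground-point triangle:
  sin(nadir)/R_E = sin(90 + el)/r  =>  cos(el) = (r/R_E)*sin(nadir)
cos(el) = (31854.1430 / 6371.0000) * sin(2.7 deg) = 0.2355259
el = arccos(0.2355259) = 76.3774 deg
(Earth-central angle = 90 - nadir - el = 10.9226 deg)

76.3774 degrees


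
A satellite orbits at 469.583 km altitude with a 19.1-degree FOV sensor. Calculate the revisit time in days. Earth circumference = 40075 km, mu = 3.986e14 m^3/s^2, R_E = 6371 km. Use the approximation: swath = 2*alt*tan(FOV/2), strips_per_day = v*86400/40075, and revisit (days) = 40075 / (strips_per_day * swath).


swath = 2*469.583*tan(0.1666789) = 158.0051 km
v = sqrt(mu/r) = 7633.4715 m/s = 7.6335 km/s
strips/day = v*86400/40075 = 7.6335*86400/40075 = 16.4574
coverage/day = strips * swath = 16.4574 * 158.0051 = 2600.3602 km
revisit = 40075 / 2600.3602 = 15.4113 days

15.4113 days


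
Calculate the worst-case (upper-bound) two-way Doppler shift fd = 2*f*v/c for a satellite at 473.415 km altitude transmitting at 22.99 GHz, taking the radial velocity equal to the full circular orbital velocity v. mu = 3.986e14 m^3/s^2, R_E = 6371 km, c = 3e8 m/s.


r = 6.844415e+06 m
v = sqrt(mu/r) = 7631.3343 m/s (worst-case radial velocity)
f = 22.99 GHz = 2.299e+10 Hz
fd = 2*f*v/c = 2*2.299e+10*7631.3343/3.0e+08
fd = 1.1696292e+06 Hz

1.1696e+06 Hz


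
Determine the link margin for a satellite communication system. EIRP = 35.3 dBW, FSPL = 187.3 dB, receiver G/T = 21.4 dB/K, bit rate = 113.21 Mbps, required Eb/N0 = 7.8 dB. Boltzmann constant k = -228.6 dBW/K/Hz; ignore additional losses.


C/N0 = EIRP - FSPL + G/T - k = 35.3 - 187.3 + 21.4 - (-228.6)
C/N0 = 98.0000 dB-Hz
R_b = 113.21 Mbps = 1.1321e+08 bps -> 10*log10(R_b) = 80.5388 dB-Hz
Eb/N0 = C/N0 - 10*log10(R_b) = 98.0000 - 80.5388 = 17.4612 dB
Margin = Eb/N0 - Eb/N0_req = 17.4612 - 7.8 = 9.6612 dB (link closes)

9.6612 dB


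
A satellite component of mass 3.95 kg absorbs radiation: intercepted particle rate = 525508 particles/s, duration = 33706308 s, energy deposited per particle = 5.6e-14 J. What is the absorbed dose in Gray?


Total energy deposited = rate * time * E_per
  = 525508 * 33706308 * 5.6e-14 = 0.9919243 J
Dose = E_total / mass = 0.9919243 / 3.95
Dose = 0.2511201 Gy

0.2511 Gy


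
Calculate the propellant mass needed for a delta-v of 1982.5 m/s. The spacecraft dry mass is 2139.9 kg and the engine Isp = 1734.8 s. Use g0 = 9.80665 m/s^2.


ve = Isp * g0 = 1734.8 * 9.80665 = 17012.576420 m/s
mass ratio = exp(dv/ve) = exp(1982.5/17012.576420) = 1.12359283
m_prop = m_dry * (mr - 1) = 2139.9 * (1.12359283 - 1)
m_prop = 264.4763 kg

264.4763 kg


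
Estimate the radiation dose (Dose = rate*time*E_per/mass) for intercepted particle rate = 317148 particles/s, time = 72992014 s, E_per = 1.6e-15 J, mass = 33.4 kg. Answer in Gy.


Total energy deposited = rate * time * E_per
  = 317148 * 72992014 * 1.6e-15 = 0.03703883 J
Dose = E_total / mass = 0.03703883 / 33.4
Dose = 0.001108947 Gy

0.0011 Gy


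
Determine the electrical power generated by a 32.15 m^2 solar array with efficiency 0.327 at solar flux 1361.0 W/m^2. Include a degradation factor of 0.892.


P = area * eta * S * degradation
P = 32.15 * 0.327 * 1361.0 * 0.892
P = 12762.9689 W

12762.9689 W


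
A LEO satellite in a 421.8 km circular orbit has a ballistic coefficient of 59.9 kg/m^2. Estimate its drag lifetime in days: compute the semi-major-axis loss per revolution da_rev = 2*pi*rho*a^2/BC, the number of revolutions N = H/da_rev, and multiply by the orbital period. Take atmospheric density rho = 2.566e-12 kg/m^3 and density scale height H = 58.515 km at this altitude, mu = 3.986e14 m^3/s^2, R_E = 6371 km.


a = R_E + alt = 6792.8000 km = 6.7928e+06 m
da_rev = 2*pi*rho*a^2/BC = 2*pi*2.566e-12*(6.7928e+06)^2/59.9 = 12.419593 m per revolution
N = H/da_rev = 58515.0000 m / 12.419593 m = 4711.5072 revolutions
P = 2*pi*sqrt(a^3/mu) = 5571.6582 s
lifetime = N*P = 4711.5072 * 5571.6582 = 2.6250907e+07 s = 303.8299 days

303.8299 days


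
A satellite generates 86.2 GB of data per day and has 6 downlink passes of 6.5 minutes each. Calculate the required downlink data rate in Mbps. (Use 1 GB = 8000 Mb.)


total contact time = 6 * 6.5 * 60 = 2340.0000 s
data = 86.2 GB = 689600.0000 Mb
rate = 689600.0000 / 2340.0000 = 294.7009 Mbps

294.7009 Mbps


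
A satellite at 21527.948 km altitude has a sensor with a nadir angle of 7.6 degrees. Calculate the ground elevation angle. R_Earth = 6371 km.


r = R_E + alt = 27898.9480 km
Law of sines in the satellite / Earth-center / ground-point triangle:
  sin(nadir)/R_E = sin(90 + el)/r  =>  cos(el) = (r/R_E)*sin(nadir)
cos(el) = (27898.9480 / 6371.0000) * sin(7.6 deg) = 0.5791578
el = arccos(0.5791578) = 54.6087 deg
(Earth-central angle = 90 - nadir - el = 27.7913 deg)

54.6087 degrees


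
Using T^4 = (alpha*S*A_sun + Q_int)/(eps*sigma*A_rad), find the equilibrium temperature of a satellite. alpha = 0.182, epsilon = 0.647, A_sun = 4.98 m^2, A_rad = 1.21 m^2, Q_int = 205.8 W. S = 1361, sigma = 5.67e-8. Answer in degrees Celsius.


Numerator = alpha*S*A_sun + Q_int = 0.182*1361*4.98 + 205.8 = 1439.3560 W
Denominator = eps*sigma*A_rad = 0.647*5.67e-8*1.21 = 4.4388729e-08 W/K^4
T^4 = 3.2426158e+10 K^4
T = 424.3497 K = 151.1997 C

151.1997 degrees Celsius


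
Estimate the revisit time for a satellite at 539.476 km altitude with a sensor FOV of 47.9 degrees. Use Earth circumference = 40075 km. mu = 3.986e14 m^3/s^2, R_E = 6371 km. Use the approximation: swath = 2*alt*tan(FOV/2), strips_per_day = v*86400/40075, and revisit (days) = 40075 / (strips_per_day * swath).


swath = 2*539.476*tan(0.4180064) = 479.2526 km
v = sqrt(mu/r) = 7594.7707 m/s = 7.5948 km/s
strips/day = v*86400/40075 = 7.5948*86400/40075 = 16.3740
coverage/day = strips * swath = 16.3740 * 479.2526 = 7847.2839 km
revisit = 40075 / 7847.2839 = 5.1069 days

5.1069 days


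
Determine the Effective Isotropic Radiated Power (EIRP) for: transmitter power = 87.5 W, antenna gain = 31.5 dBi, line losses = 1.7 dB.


Pt = 87.5 W = 19.4201 dBW
EIRP = Pt_dBW + Gt - losses = 19.4201 + 31.5 - 1.7 = 49.2201 dBW

49.2201 dBW


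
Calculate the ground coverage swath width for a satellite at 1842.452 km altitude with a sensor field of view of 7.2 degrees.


FOV = 7.2 deg = 0.1256637 rad
swath = 2 * alt * tan(FOV/2) = 2 * 1842.452 * tan(0.06283185)
swath = 2 * 1842.452 * 0.06291467
swath = 231.8345 km

231.8345 km


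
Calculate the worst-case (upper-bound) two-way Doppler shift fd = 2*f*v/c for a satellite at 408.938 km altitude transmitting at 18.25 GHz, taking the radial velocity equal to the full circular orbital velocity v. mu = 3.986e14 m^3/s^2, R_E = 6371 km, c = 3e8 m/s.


r = 6.779938e+06 m
v = sqrt(mu/r) = 7667.5353 m/s (worst-case radial velocity)
f = 18.25 GHz = 1.825e+10 Hz
fd = 2*f*v/c = 2*1.825e+10*7667.5353/3.0e+08
fd = 932883.4656 Hz

932883.4656 Hz


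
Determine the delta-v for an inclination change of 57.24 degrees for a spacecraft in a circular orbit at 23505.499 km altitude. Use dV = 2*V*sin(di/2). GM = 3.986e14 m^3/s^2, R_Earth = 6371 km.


r = 29876.4990 km = 2.9876499e+07 m
V = sqrt(mu/r) = 3652.6141 m/s
di = 57.24 deg = 0.9990265 rad
dV = 2*V*sin(di/2) = 2*3652.6141*sin(0.4995132)
dV = 3499.1919 m/s = 3.4992 km/s

3.4992 km/s


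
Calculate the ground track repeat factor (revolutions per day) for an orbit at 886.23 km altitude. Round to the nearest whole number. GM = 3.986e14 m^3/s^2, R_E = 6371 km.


r = 7.25723e+06 m
T = 2*pi*sqrt(r^3/mu) = 6152.7257 s = 102.5454 min
revs/day = 1440 / 102.5454 = 14.0426
Rounded: 14 revolutions per day

14 revolutions per day


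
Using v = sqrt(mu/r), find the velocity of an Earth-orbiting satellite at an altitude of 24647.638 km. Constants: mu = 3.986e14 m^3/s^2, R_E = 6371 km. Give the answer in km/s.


r = R_E + alt = 6371.0 + 24647.638 = 31018.6380 km = 3.1018638e+07 m
v = sqrt(mu/r) = sqrt(3.986e14 / 3.1018638e+07) = 3584.7369 m/s = 3.5847 km/s

3.5847 km/s


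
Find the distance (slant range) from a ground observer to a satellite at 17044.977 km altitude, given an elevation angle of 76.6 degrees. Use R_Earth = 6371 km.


h = 17044.977 km, el = 76.6 deg
d = -R_E*sin(el) + sqrt((R_E*sin(el))^2 + 2*R_E*h + h^2)
d = -6371.0000*sin(1.3369) + sqrt((6371.0000*0.9727759)^2 + 2*6371.0000*17044.977 + 17044.977^2)
d = 17171.8271 km

17171.8271 km


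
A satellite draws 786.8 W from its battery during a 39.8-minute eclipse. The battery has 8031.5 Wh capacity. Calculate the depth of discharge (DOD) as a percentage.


E_used = P * t / 60 = 786.8 * 39.8 / 60 = 521.9107 Wh
DOD = E_used / E_total * 100 = 521.9107 / 8031.5 * 100
DOD = 6.4983 %

6.4983 %


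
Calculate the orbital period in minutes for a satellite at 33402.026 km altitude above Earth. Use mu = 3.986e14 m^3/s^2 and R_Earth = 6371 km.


r = 39773.0260 km = 3.9773026e+07 m
T = 2*pi*sqrt(r^3/mu) = 2*pi*sqrt(6.2916695e+22 / 3.986e14)
T = 78939.4638 s = 1315.6577 min

1315.6577 minutes


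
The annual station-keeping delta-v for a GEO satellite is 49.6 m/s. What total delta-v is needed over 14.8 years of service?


dV = rate * years = 49.6 * 14.8
dV = 734.0800 m/s

734.0800 m/s


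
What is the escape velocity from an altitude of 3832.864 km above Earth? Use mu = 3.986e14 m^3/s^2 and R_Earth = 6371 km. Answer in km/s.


r = 6371.0 + 3832.864 = 10203.8640 km = 1.0203864e+07 m
v_esc = sqrt(2*mu/r) = sqrt(2*3.986e14 / 1.0203864e+07)
v_esc = 8838.9630 m/s = 8.8390 km/s

8.8390 km/s


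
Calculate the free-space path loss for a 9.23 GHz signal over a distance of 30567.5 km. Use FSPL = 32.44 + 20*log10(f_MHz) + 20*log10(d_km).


f = 9.23 GHz = 9230.0000 MHz
d = 30567.5 km
FSPL = 32.44 + 20*log10(9230.0000) + 20*log10(30567.5)
FSPL = 32.44 + 79.3040 + 89.7052
FSPL = 201.4492 dB

201.4492 dB


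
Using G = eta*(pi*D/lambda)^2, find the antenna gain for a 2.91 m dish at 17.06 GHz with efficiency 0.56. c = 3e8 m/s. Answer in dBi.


lambda = c/f = 3e8 / 1.706e+10 = 0.01758499 m
G = eta*(pi*D/lambda)^2 = 0.56*(pi*2.91/0.01758499)^2
G = 151352.3939 (linear)
G = 10*log10(151352.3939) = 51.7999 dBi

51.7999 dBi


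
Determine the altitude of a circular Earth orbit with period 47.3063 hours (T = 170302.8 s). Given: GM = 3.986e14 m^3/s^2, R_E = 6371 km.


T = 170302.8 s
r = (mu*T^2/(4*pi^2))^(1/3) = (3.986e14 * 170302.8^2 / (4*pi^2))^(1/3)
r = 6.6405958e+07 m = 66405.9578 km
alt = r - R_E = 66405.9578 - 6371 = 60034.9578 km

60034.9578 km


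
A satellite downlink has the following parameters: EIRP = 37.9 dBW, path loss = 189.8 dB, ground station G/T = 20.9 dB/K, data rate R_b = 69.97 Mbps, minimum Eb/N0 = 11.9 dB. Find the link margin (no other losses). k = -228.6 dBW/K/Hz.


C/N0 = EIRP - FSPL + G/T - k = 37.9 - 189.8 + 20.9 - (-228.6)
C/N0 = 97.6000 dB-Hz
R_b = 69.97 Mbps = 6.997e+07 bps -> 10*log10(R_b) = 78.4491 dB-Hz
Eb/N0 = C/N0 - 10*log10(R_b) = 97.6000 - 78.4491 = 19.1509 dB
Margin = Eb/N0 - Eb/N0_req = 19.1509 - 11.9 = 7.2509 dB (link closes)

7.2509 dB


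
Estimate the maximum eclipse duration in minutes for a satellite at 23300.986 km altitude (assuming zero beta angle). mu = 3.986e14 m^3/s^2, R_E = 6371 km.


r = 29671.9860 km
T = 847.7736 min
Eclipse fraction = arcsin(R_E/r)/pi = arcsin(6371.0000/29671.9860)/pi
= arcsin(0.2147143)/pi = 0.06888204
Eclipse duration = 0.06888204 * 847.7736 = 58.3964 min

58.3964 minutes


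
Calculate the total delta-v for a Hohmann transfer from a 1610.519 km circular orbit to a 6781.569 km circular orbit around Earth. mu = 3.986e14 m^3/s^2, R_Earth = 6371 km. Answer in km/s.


r1 = 7981.5190 km = 7.981519e+06 m
r2 = 13152.5690 km = 1.3152569e+07 m
dv1 = sqrt(mu/r1)*(sqrt(2*r2/(r1+r2)) - 1) = 817.2915 m/s
dv2 = sqrt(mu/r2)*(1 - sqrt(2*r1/(r1+r2))) = 720.6556 m/s
total dv = |dv1| + |dv2| = 817.2915 + 720.6556 = 1537.9471 m/s = 1.5379 km/s

1.5379 km/s


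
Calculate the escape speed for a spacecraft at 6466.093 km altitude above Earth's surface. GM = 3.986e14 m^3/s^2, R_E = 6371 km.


r = 6371.0 + 6466.093 = 12837.0930 km = 1.2837093e+07 m
v_esc = sqrt(2*mu/r) = sqrt(2*3.986e14 / 1.2837093e+07)
v_esc = 7880.4370 m/s = 7.8804 km/s

7.8804 km/s


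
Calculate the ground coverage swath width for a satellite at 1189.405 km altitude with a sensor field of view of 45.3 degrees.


FOV = 45.3 deg = 0.7906342 rad
swath = 2 * alt * tan(FOV/2) = 2 * 1189.405 * tan(0.3953171)
swath = 2 * 1189.405 * 0.4172841
swath = 992.6395 km

992.6395 km


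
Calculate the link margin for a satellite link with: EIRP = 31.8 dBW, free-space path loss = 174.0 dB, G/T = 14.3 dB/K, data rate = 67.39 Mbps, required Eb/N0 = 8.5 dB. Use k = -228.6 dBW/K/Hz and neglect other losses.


C/N0 = EIRP - FSPL + G/T - k = 31.8 - 174.0 + 14.3 - (-228.6)
C/N0 = 100.7000 dB-Hz
R_b = 67.39 Mbps = 6.739e+07 bps -> 10*log10(R_b) = 78.2860 dB-Hz
Eb/N0 = C/N0 - 10*log10(R_b) = 100.7000 - 78.2860 = 22.4140 dB
Margin = Eb/N0 - Eb/N0_req = 22.4140 - 8.5 = 13.9140 dB (link closes)

13.9140 dB


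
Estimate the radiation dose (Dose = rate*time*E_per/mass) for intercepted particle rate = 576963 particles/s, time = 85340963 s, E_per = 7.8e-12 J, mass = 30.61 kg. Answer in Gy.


Total energy deposited = rate * time * E_per
  = 576963 * 85340963 * 7.8e-12 = 384.0609 J
Dose = E_total / mass = 384.0609 / 30.61
Dose = 12.5469 Gy

12.5469 Gy


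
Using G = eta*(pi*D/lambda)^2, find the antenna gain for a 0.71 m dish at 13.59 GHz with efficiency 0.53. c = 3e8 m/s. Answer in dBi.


lambda = c/f = 3e8 / 1.359e+10 = 0.02207506 m
G = eta*(pi*D/lambda)^2 = 0.53*(pi*0.71/0.02207506)^2
G = 5411.1393 (linear)
G = 10*log10(5411.1393) = 37.3329 dBi

37.3329 dBi


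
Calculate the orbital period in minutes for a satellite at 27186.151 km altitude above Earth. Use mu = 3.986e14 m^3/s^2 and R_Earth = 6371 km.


r = 33557.1510 km = 3.3557151e+07 m
T = 2*pi*sqrt(r^3/mu) = 2*pi*sqrt(3.7788117e+22 / 3.986e14)
T = 61177.0941 s = 1019.6182 min

1019.6182 minutes


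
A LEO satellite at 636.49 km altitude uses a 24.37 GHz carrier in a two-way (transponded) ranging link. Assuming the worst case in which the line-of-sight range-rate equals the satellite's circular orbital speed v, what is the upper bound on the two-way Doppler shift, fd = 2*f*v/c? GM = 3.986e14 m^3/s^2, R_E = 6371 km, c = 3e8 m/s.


r = 7.00749e+06 m
v = sqrt(mu/r) = 7542.0152 m/s (worst-case radial velocity)
f = 24.37 GHz = 2.437e+10 Hz
fd = 2*f*v/c = 2*2.437e+10*7542.0152/3.0e+08
fd = 1.2253261e+06 Hz

1.2253e+06 Hz


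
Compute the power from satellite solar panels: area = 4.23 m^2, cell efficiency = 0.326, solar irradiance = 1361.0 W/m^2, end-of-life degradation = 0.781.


P = area * eta * S * degradation
P = 4.23 * 0.326 * 1361.0 * 0.781
P = 1465.7744 W

1465.7744 W


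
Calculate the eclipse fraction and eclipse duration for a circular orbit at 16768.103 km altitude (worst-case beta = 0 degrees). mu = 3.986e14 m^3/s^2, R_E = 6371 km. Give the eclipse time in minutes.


r = 23139.1030 km
T = 583.8211 min
Eclipse fraction = arcsin(R_E/r)/pi = arcsin(6371.0000/23139.1030)/pi
= arcsin(0.2753348)/pi = 0.0887887
Eclipse duration = 0.0887887 * 583.8211 = 51.8367 min

51.8367 minutes


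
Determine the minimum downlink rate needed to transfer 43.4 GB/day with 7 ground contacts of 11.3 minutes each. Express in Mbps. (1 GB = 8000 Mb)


total contact time = 7 * 11.3 * 60 = 4746.0000 s
data = 43.4 GB = 347200.0000 Mb
rate = 347200.0000 / 4746.0000 = 73.1563 Mbps

73.1563 Mbps


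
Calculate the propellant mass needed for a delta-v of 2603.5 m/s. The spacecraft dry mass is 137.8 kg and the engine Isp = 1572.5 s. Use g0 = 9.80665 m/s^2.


ve = Isp * g0 = 1572.5 * 9.80665 = 15420.957125 m/s
mass ratio = exp(dv/ve) = exp(2603.5/15420.957125) = 1.18391731
m_prop = m_dry * (mr - 1) = 137.8 * (1.18391731 - 1)
m_prop = 25.3438 kg

25.3438 kg


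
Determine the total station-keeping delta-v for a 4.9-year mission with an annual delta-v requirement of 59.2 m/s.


dV = rate * years = 59.2 * 4.9
dV = 290.0800 m/s

290.0800 m/s


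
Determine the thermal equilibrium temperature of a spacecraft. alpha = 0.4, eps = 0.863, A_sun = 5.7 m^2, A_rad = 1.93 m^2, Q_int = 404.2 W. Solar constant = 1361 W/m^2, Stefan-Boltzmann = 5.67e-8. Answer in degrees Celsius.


Numerator = alpha*S*A_sun + Q_int = 0.4*1361*5.7 + 404.2 = 3507.2800 W
Denominator = eps*sigma*A_rad = 0.863*5.67e-8*1.93 = 9.4438953e-08 W/K^4
T^4 = 3.7138065e+10 K^4
T = 438.9902 K = 165.8402 C

165.8402 degrees Celsius


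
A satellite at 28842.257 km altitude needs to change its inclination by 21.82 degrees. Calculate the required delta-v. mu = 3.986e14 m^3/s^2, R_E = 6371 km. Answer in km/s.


r = 35213.2570 km = 3.5213257e+07 m
V = sqrt(mu/r) = 3364.4614 m/s
di = 21.82 deg = 0.3808308 rad
dV = 2*V*sin(di/2) = 2*3364.4614*sin(0.1904154)
dV = 1273.5618 m/s = 1.2736 km/s

1.2736 km/s


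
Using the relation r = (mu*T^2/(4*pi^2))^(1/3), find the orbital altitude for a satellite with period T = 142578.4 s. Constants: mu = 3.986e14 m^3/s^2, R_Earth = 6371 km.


T = 142578.4 s
r = (mu*T^2/(4*pi^2))^(1/3) = (3.986e14 * 142578.4^2 / (4*pi^2))^(1/3)
r = 5.8987729e+07 m = 58987.7291 km
alt = r - R_E = 58987.7291 - 6371 = 52616.7291 km

52616.7291 km


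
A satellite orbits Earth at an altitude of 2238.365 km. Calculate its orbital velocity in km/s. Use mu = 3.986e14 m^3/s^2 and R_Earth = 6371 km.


r = R_E + alt = 6371.0 + 2238.365 = 8609.3650 km = 8.609365e+06 m
v = sqrt(mu/r) = sqrt(3.986e14 / 8.609365e+06) = 6804.2943 m/s = 6.8043 km/s

6.8043 km/s


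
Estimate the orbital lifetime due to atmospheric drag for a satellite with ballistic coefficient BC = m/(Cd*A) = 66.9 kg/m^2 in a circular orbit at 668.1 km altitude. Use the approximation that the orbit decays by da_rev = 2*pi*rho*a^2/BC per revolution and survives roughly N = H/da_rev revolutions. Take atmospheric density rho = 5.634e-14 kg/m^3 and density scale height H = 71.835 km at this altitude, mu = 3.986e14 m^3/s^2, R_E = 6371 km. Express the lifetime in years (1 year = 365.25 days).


a = R_E + alt = 7039.1000 km = 7.0391e+06 m
da_rev = 2*pi*rho*a^2/BC = 2*pi*5.634e-14*(7.0391e+06)^2/66.9 = 0.262183202 m per revolution
N = H/da_rev = 71835.0000 m / 0.262183202 m = 273987.8048 revolutions
P = 2*pi*sqrt(a^3/mu) = 5877.4227 s
lifetime = N*P = 273987.8048 * 5877.4227 = 1.6103421e+09 s = 18638.2192 days
years = 18638.2192 / 365.25 = 51.0287 years

51.0287 years


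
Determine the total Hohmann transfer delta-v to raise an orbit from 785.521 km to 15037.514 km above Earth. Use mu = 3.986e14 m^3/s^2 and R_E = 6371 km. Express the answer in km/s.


r1 = 7156.5210 km = 7.156521e+06 m
r2 = 21408.5140 km = 2.1408514e+07 m
dv1 = sqrt(mu/r1)*(sqrt(2*r2/(r1+r2)) - 1) = 1674.0309 m/s
dv2 = sqrt(mu/r2)*(1 - sqrt(2*r1/(r1+r2))) = 1260.5598 m/s
total dv = |dv1| + |dv2| = 1674.0309 + 1260.5598 = 2934.5907 m/s = 2.9346 km/s

2.9346 km/s


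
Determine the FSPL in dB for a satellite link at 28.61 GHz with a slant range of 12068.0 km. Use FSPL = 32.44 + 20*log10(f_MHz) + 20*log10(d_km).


f = 28.61 GHz = 28610.0000 MHz
d = 12068.0 km
FSPL = 32.44 + 20*log10(28610.0000) + 20*log10(12068.0)
FSPL = 32.44 + 89.1304 + 81.6327
FSPL = 203.2031 dB

203.2031 dB


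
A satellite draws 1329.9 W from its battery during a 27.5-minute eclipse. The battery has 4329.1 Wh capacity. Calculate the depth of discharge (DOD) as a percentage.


E_used = P * t / 60 = 1329.9 * 27.5 / 60 = 609.5375 Wh
DOD = E_used / E_total * 100 = 609.5375 / 4329.1 * 100
DOD = 14.0800 %

14.0800 %


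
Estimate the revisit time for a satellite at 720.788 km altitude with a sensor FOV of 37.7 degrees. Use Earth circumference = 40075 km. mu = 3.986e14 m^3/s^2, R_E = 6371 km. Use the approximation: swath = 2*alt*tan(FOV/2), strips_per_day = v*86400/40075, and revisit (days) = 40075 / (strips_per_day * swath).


swath = 2*720.788*tan(0.3289946) = 492.1567 km
v = sqrt(mu/r) = 7497.0563 m/s = 7.4971 km/s
strips/day = v*86400/40075 = 7.4971*86400/40075 = 16.1633
coverage/day = strips * swath = 16.1633 * 492.1567 = 7954.8942 km
revisit = 40075 / 7954.8942 = 5.0378 days

5.0378 days


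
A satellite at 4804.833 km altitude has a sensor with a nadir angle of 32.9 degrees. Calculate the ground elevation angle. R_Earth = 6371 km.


r = R_E + alt = 11175.8330 km
Law of sines in the satellite / Earth-center / ground-point triangle:
  sin(nadir)/R_E = sin(90 + el)/r  =>  cos(el) = (r/R_E)*sin(nadir)
cos(el) = (11175.8330 / 6371.0000) * sin(32.9 deg) = 0.9528217
el = arccos(0.9528217) = 17.6698 deg
(Earth-central angle = 90 - nadir - el = 39.4302 deg)

17.6698 degrees


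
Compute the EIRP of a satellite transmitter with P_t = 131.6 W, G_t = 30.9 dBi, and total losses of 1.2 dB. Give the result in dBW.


Pt = 131.6 W = 21.1926 dBW
EIRP = Pt_dBW + Gt - losses = 21.1926 + 30.9 - 1.2 = 50.8926 dBW

50.8926 dBW


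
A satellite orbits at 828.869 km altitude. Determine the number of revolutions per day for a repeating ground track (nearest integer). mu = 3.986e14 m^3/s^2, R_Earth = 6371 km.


r = 7.199869e+06 m
T = 2*pi*sqrt(r^3/mu) = 6079.9235 s = 101.3321 min
revs/day = 1440 / 101.3321 = 14.2107
Rounded: 14 revolutions per day

14 revolutions per day


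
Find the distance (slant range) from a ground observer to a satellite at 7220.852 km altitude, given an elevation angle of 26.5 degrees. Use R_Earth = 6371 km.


h = 7220.852 km, el = 26.5 deg
d = -R_E*sin(el) + sqrt((R_E*sin(el))^2 + 2*R_E*h + h^2)
d = -6371.0000*sin(0.4625123) + sqrt((6371.0000*0.4461978)^2 + 2*6371.0000*7220.852 + 7220.852^2)
d = 9495.4216 km

9495.4216 km


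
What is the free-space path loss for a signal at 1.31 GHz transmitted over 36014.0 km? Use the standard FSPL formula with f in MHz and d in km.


f = 1.31 GHz = 1310.0000 MHz
d = 36014.0 km
FSPL = 32.44 + 20*log10(1310.0000) + 20*log10(36014.0)
FSPL = 32.44 + 62.3454 + 91.1294
FSPL = 185.9149 dB

185.9149 dB


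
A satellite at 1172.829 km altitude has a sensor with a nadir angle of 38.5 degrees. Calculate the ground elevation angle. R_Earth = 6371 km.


r = R_E + alt = 7543.8290 km
Law of sines in the satellite / Earth-center / ground-point triangle:
  sin(nadir)/R_E = sin(90 + el)/r  =>  cos(el) = (r/R_E)*sin(nadir)
cos(el) = (7543.8290 / 6371.0000) * sin(38.5 deg) = 0.7371125
el = arccos(0.7371125) = 42.5140 deg
(Earth-central angle = 90 - nadir - el = 8.9860 deg)

42.5140 degrees
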